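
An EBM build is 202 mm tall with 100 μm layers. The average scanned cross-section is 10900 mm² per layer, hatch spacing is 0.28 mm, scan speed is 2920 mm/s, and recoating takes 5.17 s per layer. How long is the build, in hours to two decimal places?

10.38 hours

Number of layers: 202 / 0.1 → 2020 (rounded up).
Hatch length per layer = 10900 / 0.28, so 38928.6 mm.
Beam time per layer = 38928.6 / 2920, so 13.3317 s.
Time per layer = 13.3317 + 5.17 = 18.5017 s.
2020 layers × 18.5017 s/layer = 37373.434 s, i.e. 10.38 hours.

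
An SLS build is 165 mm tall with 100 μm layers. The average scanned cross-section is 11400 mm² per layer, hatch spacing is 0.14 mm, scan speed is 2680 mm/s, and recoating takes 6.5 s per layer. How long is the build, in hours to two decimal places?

Number of layers: 165 / 0.1 → 1650 (rounded up).
Scan path per layer = 11400 / 0.14 = 81428.6 mm.
Laser time per layer = 81428.6 / 2680, so 30.3838 s.
Per-layer time = 30.3838 + 6.5 = 36.8838 s.
1650 layers × 36.8838 s/layer = 60858.27 s, i.e. 16.91 hours.

16.91 hours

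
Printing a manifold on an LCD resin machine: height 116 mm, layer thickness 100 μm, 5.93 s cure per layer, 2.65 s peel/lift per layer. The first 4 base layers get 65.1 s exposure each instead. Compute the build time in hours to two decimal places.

2.83 hours

Layer count = ceil(116 / 0.1) = 1160.
Burn-in layers: 4 × (65.1 + 2.65) → 271 s.
Remaining layers: 1156 × (5.93 + 2.65) → 9918.48 s.
Sum: 271 + 9918.48 = 10189.48 s → 2.83 hours.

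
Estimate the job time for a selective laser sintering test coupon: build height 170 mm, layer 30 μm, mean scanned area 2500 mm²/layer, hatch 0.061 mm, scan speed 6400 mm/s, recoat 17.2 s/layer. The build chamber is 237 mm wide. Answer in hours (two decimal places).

Layer count = ceil(170 / 0.03) = 5667.
Hatch length per layer: 2500 / 0.061 → 40983.6 mm.
Laser time per layer = 40983.6 / 6400, so 6.4037 s.
Time per layer = 6.4037 + 17.2 = 23.6037 s.
Total: 5667 × 23.6037 s = 133762.1679 s → 37.16 hours.

37.16 hours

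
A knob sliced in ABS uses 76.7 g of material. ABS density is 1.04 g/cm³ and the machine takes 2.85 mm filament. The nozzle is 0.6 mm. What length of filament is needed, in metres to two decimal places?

Volume = 76.7 g / 1.04 g·cm⁻³ = 73.75 cm³ = 73750 mm³.
Filament cross-section = π × (2.85/2)² = 6.3794 mm².
L = V/A = 73750/6.3794 = 11560.65 mm → 11.56 m.

11.56 m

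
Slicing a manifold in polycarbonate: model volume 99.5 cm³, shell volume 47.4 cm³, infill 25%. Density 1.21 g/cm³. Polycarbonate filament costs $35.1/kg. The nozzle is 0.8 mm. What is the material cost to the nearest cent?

$2.57

Volume inside the shell = 99.5 − 47.4 = 52.1 cm³.
Infill deposited = 0.25 × 52.1, so 13.025 cm³.
Total extruded: 47.4 + 13.025 → 60.425 cm³.
Mass = 60.425 × 1.21, so 73.11425 g.
Cost = 73.11425 g / 1000 × $35.1/kg = $2.57.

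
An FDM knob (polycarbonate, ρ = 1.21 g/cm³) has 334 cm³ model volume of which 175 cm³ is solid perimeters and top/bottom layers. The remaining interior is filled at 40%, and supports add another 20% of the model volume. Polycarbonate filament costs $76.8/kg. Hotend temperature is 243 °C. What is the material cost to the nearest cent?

$28.38

Infill region: 334 − 175 → 159 cm³.
Deposited infill = 0.40 × 159, so 63.6 cm³.
Support: 0.20 × 334 → 66.8 cm³.
Deposited volume = 175 + 63.6 + 66.8 = 305.4 cm³.
Mass: 305.4 × 1.21 → 369.534 g.
Cost = 369.534 g / 1000 × $76.8/kg = $28.38.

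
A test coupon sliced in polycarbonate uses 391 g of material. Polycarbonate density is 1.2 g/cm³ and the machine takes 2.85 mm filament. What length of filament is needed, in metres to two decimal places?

51.08 m

Extruded volume: 391/1.2 = 325.8333 cm³ (325833.3 mm³).
Cross-section of 2.85 mm filament: π·(2.85/2)² = 6.3794 mm².
L = V/A = 325833.3/6.3794 = 51075.85 mm → 51.08 m.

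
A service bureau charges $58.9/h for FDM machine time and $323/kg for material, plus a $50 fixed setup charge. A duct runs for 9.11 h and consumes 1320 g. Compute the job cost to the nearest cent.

$1012.94

Machine-time cost: 58.9 × 9.11 → $536.579.
Feedstock cost: 323 × 1320/1000 → $426.36.
Adding setup: 536.579 + 426.36 + 50 → 1012.939 ≈ $1012.94.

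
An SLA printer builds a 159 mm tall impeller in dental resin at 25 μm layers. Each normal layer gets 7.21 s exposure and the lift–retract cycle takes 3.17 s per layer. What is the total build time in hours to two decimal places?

18.34 hours

Layers = ⌈159/0.025⌉ = 6360.
Each layer takes: 7.21 + 3.17 → 10.38 s.
Build time: 6360 × 10.38 s = 66016.8 s, i.e. 18.34 hours.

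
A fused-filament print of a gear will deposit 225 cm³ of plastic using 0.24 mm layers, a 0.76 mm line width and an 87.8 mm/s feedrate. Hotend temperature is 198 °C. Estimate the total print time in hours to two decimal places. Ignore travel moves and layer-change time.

3.90 hours

Line area: 0.24 × 0.76 → 0.1824 mm².
Toolpath length = 225 cm³ / 0.1824 mm² = 225000 / 0.1824 = 1233552.6 mm.
Print-move time: 1233552.6 / 87.8 → 14049.6 s.
Converting: 14049.6 s = 3.90 hours.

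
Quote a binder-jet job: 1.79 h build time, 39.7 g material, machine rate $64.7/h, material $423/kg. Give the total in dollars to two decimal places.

Machine cost: 64.7 × 1.79 → $115.813.
Feedstock cost = 423 × 39.7/1000, so $16.7931.
Total = 115.813 + 16.7931 = 132.6061 ≈ $132.61.

$132.61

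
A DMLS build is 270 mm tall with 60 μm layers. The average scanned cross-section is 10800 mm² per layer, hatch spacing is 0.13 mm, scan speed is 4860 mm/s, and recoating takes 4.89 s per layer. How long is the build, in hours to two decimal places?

Layer count = ceil(270 / 0.06) = 4500.
Per-layer scan distance = 10800 / 0.13, so 83076.9 mm.
Scan time per layer = 83076.9 / 4860 = 17.094 s.
Per-layer time = 17.094 + 4.89 = 21.984 s.
4500 layers × 21.984 s/layer = 98928 s, i.e. 27.48 hours.

27.48 hours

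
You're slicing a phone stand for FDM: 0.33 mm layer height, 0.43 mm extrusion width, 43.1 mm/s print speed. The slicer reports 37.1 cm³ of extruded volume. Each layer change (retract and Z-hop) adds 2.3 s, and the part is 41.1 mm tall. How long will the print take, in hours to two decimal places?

1.76 hours

Bead cross-section = 0.33 × 0.43 = 0.1419 mm².
Total extruded path = 37100/0.1419 = 261451.7 mm.
Print-move time = 261451.7 / 43.1 = 6066.2 s.
Layers = ⌈41.1/0.33⌉ = 125.
Z-hop total = 125 × 2.3, so 287.5 s.
Total = 6066.2 + 287.5 = 6353.7 s = 1.76 hours.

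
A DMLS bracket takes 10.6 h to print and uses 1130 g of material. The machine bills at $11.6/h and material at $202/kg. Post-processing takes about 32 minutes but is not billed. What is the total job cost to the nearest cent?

Machine cost: 11.6 × 10.6 → $122.96.
Material charge = 202 × 1130/1000 = $228.26.
Job cost: 122.96 + 228.26 = $351.22.

$351.22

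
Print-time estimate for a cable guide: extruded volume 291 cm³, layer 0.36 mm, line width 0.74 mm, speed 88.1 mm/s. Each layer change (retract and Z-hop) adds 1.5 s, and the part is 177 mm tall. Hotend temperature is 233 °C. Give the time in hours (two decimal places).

Line area: 0.36 × 0.74 → 0.2664 mm².
Path length: 291000 mm³ / 0.2664 mm² → 1092342.3 mm.
Print-move time: 1092342.3 / 88.1 → 12398.9 s.
Number of layers: 177 / 0.36 → 492 (rounded up).
Layer-change overhead = 492 × 1.5, so 738 s.
Total = 12398.9 + 738 = 13136.9 s = 3.65 hours.

3.65 hours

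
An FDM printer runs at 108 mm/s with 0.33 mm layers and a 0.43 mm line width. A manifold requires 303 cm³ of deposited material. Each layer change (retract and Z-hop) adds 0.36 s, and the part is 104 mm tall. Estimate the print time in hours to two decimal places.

Extrusion cross-section: 0.33 × 0.43 → 0.1419 mm².
Total extruded path = 303000/0.1419 = 2135306.6 mm.
Extrusion time = 2135306.6 / 108 = 19771.4 s.
Layer count = ceil(104 / 0.33) = 316.
Z-hop total: 316 × 0.36 → 113.76 s.
Total = 19771.4 + 113.76 = 19885.16 s = 5.52 hours.

5.52 hours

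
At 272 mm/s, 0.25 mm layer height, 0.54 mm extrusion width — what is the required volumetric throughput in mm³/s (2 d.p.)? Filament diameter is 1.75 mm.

A = 0.25 × 0.54, so 0.135 mm².
Q = v·A = 272 × 0.135 = 36.72 mm³/s.

36.72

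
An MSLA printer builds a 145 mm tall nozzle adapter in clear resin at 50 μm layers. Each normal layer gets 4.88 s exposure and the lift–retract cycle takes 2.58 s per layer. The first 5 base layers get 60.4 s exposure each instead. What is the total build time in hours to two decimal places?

6.09 hours

Layers = ⌈145/0.05⌉ = 2900.
Burn-in layers: 5 × (60.4 + 2.58) → 314.9 s.
Normal layers = 2895 × (4.88 + 2.58), so 21596.7 s.
Total = 314.9 + 21596.7 = 21911.6 s = 6.09 hours.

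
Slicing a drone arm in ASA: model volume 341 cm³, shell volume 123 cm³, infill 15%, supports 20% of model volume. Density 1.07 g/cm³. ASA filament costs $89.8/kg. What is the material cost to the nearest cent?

$21.51

Infill region = 341 − 123, so 218 cm³.
Infill volume: 0.15 × 218 → 32.7 cm³.
Support = 0.20 × 341 = 68.2 cm³.
Total printed volume = 123 + 32.7 + 68.2, so 223.9 cm³.
Mass: 223.9 × 1.07 → 239.573 g.
Cost = 239.573 g / 1000 × $89.8/kg = $21.51.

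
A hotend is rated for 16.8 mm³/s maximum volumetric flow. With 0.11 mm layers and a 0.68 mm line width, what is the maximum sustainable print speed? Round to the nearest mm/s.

225 mm/s

Bead cross-section = 0.11 × 0.68, so 0.0748 mm².
v_max = Q/A = 16.8/0.0748 = 224.60 mm/s → 225 mm/s.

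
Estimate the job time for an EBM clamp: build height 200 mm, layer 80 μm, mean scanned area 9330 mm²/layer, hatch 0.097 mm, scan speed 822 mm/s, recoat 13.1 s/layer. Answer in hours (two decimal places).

90.36 hours

Layers = ⌈200/0.08⌉ = 2500.
Scan path per layer = 9330 / 0.097 = 96185.6 mm.
Per-layer scan time: 96185.6 / 822 → 117.0141 s.
Time per layer = 117.0141 + 13.1 = 130.1141 s.
Total: 2500 × 130.1141 s = 325285.25 s → 90.36 hours.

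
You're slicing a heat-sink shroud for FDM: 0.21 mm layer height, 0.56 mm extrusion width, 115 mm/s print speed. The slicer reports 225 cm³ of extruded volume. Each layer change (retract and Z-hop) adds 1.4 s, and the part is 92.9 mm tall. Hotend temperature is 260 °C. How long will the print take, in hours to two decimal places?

4.79 hours

Extrusion cross-section: 0.21 × 0.56 → 0.1176 mm².
Toolpath length = 225 cm³ / 0.1176 mm² = 225000 / 0.1176 = 1913265.3 mm.
Print-move time = 1913265.3 / 115, so 16637.1 s.
Layer count = ceil(92.9 / 0.21) = 443.
Layer-change overhead = 443 × 1.4, so 620.2 s.
Altogether 16637.1 + 620.2 = 17257.3 s, i.e. 4.79 hours.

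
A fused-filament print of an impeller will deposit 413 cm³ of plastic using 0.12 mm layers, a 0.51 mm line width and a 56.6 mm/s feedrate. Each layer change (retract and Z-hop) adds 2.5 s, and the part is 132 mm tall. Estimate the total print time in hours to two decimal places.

33.88 hours

Bead cross-section = 0.12 × 0.51 = 0.0612 mm².
Total extruded path = 413000/0.0612 = 6748366 mm.
Print-move time = 6748366 / 56.6, so 119229.1 s.
Number of layers: 132 / 0.12 → 1100 (rounded up).
Layer-change overhead = 1100 × 2.5, so 2750 s.
Total = 119229.1 + 2750 = 121979.1 s = 33.88 hours.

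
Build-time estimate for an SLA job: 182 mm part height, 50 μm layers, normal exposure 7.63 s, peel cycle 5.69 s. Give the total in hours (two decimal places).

Number of layers: 182 / 0.05 → 3640 (rounded up).
Per-layer time = 7.63 + 5.69, so 13.32 s.
Build time: 3640 × 13.32 s = 48484.8 s, i.e. 13.47 hours.

13.47 hours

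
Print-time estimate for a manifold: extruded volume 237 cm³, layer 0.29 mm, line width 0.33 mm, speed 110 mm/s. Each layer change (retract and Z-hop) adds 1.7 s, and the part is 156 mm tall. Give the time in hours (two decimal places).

6.51 hours

Extrusion cross-section = 0.29 × 0.33, so 0.0957 mm².
Path length: 237000 mm³ / 0.0957 mm² → 2476489 mm.
Extrusion time: 2476489 / 110 → 22513.5 s.
Number of layers: 156 / 0.29 → 538 (rounded up).
Layer-change overhead: 538 × 1.7 → 914.6 s.
Altogether 22513.5 + 914.6 = 23428.1 s, i.e. 6.51 hours.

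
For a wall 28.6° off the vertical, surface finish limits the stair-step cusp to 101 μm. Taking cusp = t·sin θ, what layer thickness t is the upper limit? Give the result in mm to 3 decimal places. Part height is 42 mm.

0.211 mm

sin(28.6°) = 0.4787; t_max = 0.101/0.4787 = 0.211 mm.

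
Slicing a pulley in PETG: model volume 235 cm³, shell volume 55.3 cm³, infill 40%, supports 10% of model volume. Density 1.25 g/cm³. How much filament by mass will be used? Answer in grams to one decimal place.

188.4 g

Volume inside the shell = 235 − 55.3 = 179.7 cm³.
Deposited infill = 0.40 × 179.7 = 71.88 cm³.
Support = 0.10 × 235 = 23.5 cm³.
Deposited volume = 55.3 + 71.88 + 23.5, so 150.68 cm³.
Mass = 150.68 × 1.25, so 188.35 g.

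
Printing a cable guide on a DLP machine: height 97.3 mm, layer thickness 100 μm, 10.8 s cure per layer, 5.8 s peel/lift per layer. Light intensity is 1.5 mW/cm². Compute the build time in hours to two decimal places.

Number of layers: 97.3 / 0.1 → 973 (rounded up).
Each layer takes = 10.8 + 5.8, so 16.6 s.
Build time: 973 × 16.6 s = 16151.8 s, i.e. 4.49 hours.

4.49 hours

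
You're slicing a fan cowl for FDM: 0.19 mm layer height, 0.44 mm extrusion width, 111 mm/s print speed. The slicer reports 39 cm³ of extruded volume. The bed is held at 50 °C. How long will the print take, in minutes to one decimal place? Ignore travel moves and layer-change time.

Line area = 0.19 × 0.44 = 0.0836 mm².
Toolpath length = 39 cm³ / 0.0836 mm² = 39000 / 0.0836 = 466507.2 mm.
Time extruding = 466507.2 / 111 = 4202.8 s.
Converting: 4202.8 s = 70.0 minutes.

70.0 minutes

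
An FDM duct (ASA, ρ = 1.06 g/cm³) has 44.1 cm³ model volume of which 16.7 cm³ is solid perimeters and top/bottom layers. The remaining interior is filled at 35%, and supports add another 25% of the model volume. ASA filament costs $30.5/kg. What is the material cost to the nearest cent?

Interior volume = 44.1 − 16.7 = 27.4 cm³.
Infill volume = 0.35 × 27.4 = 9.59 cm³.
Support: 0.25 × 44.1 → 11.025 cm³.
Deposited volume = 16.7 + 9.59 + 11.025, so 37.315 cm³.
Mass = 37.315 × 1.06 = 39.5539 g.
Cost = 39.5539 g / 1000 × $30.5/kg = $1.21.

$1.21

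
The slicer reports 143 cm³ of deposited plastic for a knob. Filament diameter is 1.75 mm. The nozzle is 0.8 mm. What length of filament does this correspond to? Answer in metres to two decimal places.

Cross-section of 1.75 mm filament: π·(1.75/2)² = 2.4053 mm².
Length = 143 cm³ / 2.4053 mm² = 143000 / 2.4053 = 59452.04 mm = 59.45 m.

59.45 m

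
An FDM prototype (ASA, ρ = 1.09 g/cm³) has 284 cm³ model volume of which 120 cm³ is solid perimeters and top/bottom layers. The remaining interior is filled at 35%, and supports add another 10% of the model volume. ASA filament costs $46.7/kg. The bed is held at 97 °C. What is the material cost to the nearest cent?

Volume inside the shell = 284 − 120, so 164 cm³.
Infill volume: 0.35 × 164 → 57.4 cm³.
Support: 0.10 × 284 → 28.4 cm³.
Total extruded: 120 + 57.4 + 28.4 → 205.8 cm³.
Mass = 205.8 × 1.09 = 224.322 g.
At $46.7/kg: 224.322/1000 × 46.7 = $10.48.

$10.48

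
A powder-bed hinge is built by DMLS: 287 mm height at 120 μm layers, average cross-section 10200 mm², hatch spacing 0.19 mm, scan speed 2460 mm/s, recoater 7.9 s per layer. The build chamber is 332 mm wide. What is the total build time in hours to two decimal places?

19.75 hours

Number of layers: 287 / 0.12 → 2392 (rounded up).
Per-layer scan distance = 10200 / 0.19 = 53684.2 mm.
Scan time per layer = 53684.2 / 2460, so 21.8228 s.
Time per layer = 21.8228 + 7.9, so 29.7228 s.
Build time = 2392 × 29.7228 = 71096.9376 s = 19.75 hours.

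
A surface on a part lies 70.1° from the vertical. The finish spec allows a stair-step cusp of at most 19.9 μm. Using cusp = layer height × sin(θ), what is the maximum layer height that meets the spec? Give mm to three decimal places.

sin(70.1°) = 0.9403; t_max = 0.0199/0.9403 = 0.021 mm.

0.021 mm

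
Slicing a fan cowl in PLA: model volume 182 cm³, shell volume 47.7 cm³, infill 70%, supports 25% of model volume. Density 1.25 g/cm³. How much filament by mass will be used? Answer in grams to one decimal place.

234.0 g

Interior volume: 182 − 47.7 → 134.3 cm³.
Deposited infill = 0.70 × 134.3, so 94.01 cm³.
Support = 0.25 × 182 = 45.5 cm³.
Total extruded = 47.7 + 94.01 + 45.5 = 187.21 cm³.
Mass = 187.21 × 1.25, so 234.0125 g.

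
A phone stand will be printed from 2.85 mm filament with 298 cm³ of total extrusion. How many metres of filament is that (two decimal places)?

Filament cross-section = π × (2.85/2)² = 6.3794 mm².
L = 298000 mm³ / 6.3794 mm² = 46712.86 mm, i.e. 46.71 m.

46.71 m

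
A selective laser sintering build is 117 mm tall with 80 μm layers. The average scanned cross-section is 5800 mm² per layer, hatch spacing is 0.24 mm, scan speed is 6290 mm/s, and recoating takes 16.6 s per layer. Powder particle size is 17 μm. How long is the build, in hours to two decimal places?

8.31 hours

Layers = ⌈117/0.08⌉ = 1463.
Hatch length per layer: 5800 / 0.24 → 24166.7 mm.
Per-layer scan time: 24166.7 / 6290 → 3.8421 s.
Layer cycle: 3.8421 + 16.6 → 20.4421 s.
Build time = 1463 × 20.4421 = 29906.7923 s = 8.31 hours.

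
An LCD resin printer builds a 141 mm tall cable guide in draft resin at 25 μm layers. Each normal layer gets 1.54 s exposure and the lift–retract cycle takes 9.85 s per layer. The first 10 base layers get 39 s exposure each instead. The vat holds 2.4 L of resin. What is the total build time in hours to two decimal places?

17.95 hours

Layer count = ceil(141 / 0.025) = 5640.
Base layers = 10 × (39 + 9.85) = 488.5 s.
Normal layers = 5630 × (1.54 + 9.85), so 64125.7 s.
Sum: 488.5 + 64125.7 = 64614.2 s → 17.95 hours.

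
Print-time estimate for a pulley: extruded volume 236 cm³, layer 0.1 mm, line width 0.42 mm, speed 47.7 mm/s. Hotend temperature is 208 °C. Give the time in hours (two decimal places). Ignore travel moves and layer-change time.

32.72 hours

Bead cross-section = 0.1 × 0.42 = 0.042 mm².
Path length: 236000 mm³ / 0.042 mm² → 5619047.6 mm.
Extrusion time: 5619047.6 / 47.7 → 117799.7 s.
117799.7 s = 32.72 hours.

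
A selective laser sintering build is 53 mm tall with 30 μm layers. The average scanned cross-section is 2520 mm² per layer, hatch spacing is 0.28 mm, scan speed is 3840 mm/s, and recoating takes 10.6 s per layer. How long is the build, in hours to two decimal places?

Layer count = ceil(53 / 0.03) = 1767.
Scan path per layer = 2520 / 0.28 = 9000 mm.
Laser time per layer = 9000 / 3840 = 2.3438 s.
Layer cycle = 2.3438 + 10.6, so 12.9438 s.
1767 layers × 12.9438 s/layer = 22871.6946 s, i.e. 6.35 hours.

6.35 hours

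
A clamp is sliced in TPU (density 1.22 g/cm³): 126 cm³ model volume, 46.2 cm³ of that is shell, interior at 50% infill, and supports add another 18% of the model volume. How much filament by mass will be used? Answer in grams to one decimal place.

132.7 g

Volume inside the shell: 126 − 46.2 → 79.8 cm³.
Infill deposited: 0.50 × 79.8 → 39.9 cm³.
Support = 0.18 × 126 = 22.68 cm³.
Total extruded = 46.2 + 39.9 + 22.68 = 108.78 cm³.
Mass = 108.78 × 1.22 = 132.7116 g.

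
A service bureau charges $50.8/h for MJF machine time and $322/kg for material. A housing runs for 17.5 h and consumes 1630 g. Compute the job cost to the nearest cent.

$1413.86

Machine cost = 50.8 × 17.5 = $889.00.
Feedstock cost = 322 × 1630/1000 = $524.86.
Total = 889.00 + 524.86 = $1413.86.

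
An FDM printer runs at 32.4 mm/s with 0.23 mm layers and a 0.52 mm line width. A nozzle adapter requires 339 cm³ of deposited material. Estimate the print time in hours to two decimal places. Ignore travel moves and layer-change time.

Line area = 0.23 × 0.52 = 0.1196 mm².
Path length: 339000 mm³ / 0.1196 mm² → 2834448.2 mm.
Print-move time = 2834448.2 / 32.4, so 87483 s.
Converting: 87483 s = 24.30 hours.

24.30 hours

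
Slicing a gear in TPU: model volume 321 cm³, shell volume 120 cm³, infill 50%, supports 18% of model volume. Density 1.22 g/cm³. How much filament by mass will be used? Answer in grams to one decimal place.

Infill region = 321 − 120, so 201 cm³.
Deposited infill = 0.50 × 201 = 100.5 cm³.
Support = 0.18 × 321, so 57.78 cm³.
Deposited volume = 120 + 100.5 + 57.78, so 278.28 cm³.
Mass = 278.28 × 1.22 = 339.5016 g.

339.5 g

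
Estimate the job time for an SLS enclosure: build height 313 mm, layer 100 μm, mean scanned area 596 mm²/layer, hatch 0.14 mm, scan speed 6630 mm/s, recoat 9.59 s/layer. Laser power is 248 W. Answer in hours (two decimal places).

8.90 hours

Number of layers: 313 / 0.1 → 3130 (rounded up).
Hatch length per layer = 596 / 0.14, so 4257.1 mm.
Per-layer scan time: 4257.1 / 6630 → 0.6421 s.
Per-layer time = 0.6421 + 9.59, so 10.2321 s.
Build time = 3130 × 10.2321 = 32026.473 s = 8.90 hours.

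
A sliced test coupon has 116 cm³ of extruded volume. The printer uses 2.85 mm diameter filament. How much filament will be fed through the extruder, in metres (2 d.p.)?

18.18 m

Filament cross-section = π × (2.85/2)² = 6.3794 mm².
Length = 116 cm³ / 6.3794 mm² = 116000 / 6.3794 = 18183.53 mm = 18.18 m.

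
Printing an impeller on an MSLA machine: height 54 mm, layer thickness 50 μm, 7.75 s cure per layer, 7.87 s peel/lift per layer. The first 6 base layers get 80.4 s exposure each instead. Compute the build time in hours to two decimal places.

Layers = ⌈54/0.05⌉ = 1080.
Burn-in layers = 6 × (80.4 + 7.87) = 529.62 s.
Regular layers = 1074 × (7.75 + 7.87) = 16775.88 s.
Sum: 529.62 + 16775.88 = 17305.5 s → 4.81 hours.

4.81 hours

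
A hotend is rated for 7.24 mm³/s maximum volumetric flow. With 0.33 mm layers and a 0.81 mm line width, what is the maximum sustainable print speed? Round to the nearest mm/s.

27 mm/s

Extrusion cross-section = 0.33 × 0.81, so 0.2673 mm².
v_max = Q/A = 7.24/0.2673 = 27.09 mm/s → 27 mm/s.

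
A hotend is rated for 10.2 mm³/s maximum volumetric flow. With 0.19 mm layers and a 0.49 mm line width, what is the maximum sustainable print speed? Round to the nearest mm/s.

Extrusion cross-section = 0.19 × 0.49 = 0.0931 mm².
v_max = Q/A = 10.2/0.0931 = 109.56 mm/s → 110 mm/s.

110 mm/s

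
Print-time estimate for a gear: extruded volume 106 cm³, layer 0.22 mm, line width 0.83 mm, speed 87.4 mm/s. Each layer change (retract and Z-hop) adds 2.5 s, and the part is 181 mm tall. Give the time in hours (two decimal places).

Line area: 0.22 × 0.83 → 0.1826 mm².
Total extruded path = 106000/0.1826 = 580503.8 mm.
Time extruding = 580503.8 / 87.4 = 6641.9 s.
Layers = ⌈181/0.22⌉ = 823.
Layer-change overhead: 823 × 2.5 → 2057.5 s.
Altogether 6641.9 + 2057.5 = 8699.4 s, i.e. 2.42 hours.

2.42 hours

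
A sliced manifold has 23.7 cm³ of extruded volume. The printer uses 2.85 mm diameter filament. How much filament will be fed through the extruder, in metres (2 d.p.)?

Filament cross-section = π × (2.85/2)² = 6.3794 mm².
Length = 23.7 cm³ / 6.3794 mm² = 23700 / 6.3794 = 3715.08 mm = 3.72 m.

3.72 m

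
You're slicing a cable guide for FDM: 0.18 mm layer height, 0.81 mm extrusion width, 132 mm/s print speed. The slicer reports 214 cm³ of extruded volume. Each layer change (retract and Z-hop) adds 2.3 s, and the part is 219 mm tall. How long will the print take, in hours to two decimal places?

3.87 hours

Extrusion cross-section = 0.18 × 0.81, so 0.1458 mm².
Path length: 214000 mm³ / 0.1458 mm² → 1467764.1 mm.
Extrusion time = 1467764.1 / 132 = 11119.4 s.
Number of layers: 219 / 0.18 → 1217 (rounded up).
Layer-change overhead: 1217 × 2.3 → 2799.1 s.
Altogether 11119.4 + 2799.1 = 13918.5 s, i.e. 3.87 hours.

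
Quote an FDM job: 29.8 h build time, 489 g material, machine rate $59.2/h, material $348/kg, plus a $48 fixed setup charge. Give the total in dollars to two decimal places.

$1982.33

Time charge = 59.2 × 29.8, so $1764.16.
Material cost: 348 × 489/1000 → $170.172.
Adding setup: 1764.16 + 170.172 + 48 → 1982.332 ≈ $1982.33.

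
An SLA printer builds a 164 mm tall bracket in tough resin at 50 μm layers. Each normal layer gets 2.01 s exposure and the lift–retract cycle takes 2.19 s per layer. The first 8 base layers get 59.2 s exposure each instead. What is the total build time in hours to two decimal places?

3.95 hours

Layers = ⌈164/0.05⌉ = 3280.
Bottom layers = 8 × (59.2 + 2.19) = 491.12 s.
Remaining layers = 3272 × (2.01 + 2.19), so 13742.4 s.
Total = 491.12 + 13742.4 = 14233.52 s = 3.95 hours.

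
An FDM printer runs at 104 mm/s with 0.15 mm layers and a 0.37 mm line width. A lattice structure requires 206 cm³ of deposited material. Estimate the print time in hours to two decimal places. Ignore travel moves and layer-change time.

Bead cross-section = 0.15 × 0.37, so 0.0555 mm².
Toolpath length = 206 cm³ / 0.0555 mm² = 206000 / 0.0555 = 3711711.7 mm.
Time extruding = 3711711.7 / 104, so 35689.5 s.
In the requested units: 35689.5 s = 9.91 hours.

9.91 hours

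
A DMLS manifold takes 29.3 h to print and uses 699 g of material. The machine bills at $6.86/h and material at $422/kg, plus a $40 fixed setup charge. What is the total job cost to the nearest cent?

Time charge = 6.86 × 29.3, so $200.998.
Feedstock cost: 422 × 699/1000 → $294.978.
Total = 200.998 + 294.978 + 40 = 535.976 ≈ $535.98.

$535.98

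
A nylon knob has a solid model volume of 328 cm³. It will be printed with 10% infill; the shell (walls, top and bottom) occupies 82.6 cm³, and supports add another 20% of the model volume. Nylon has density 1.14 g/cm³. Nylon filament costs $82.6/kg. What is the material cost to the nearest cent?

$16.27

Interior volume = 328 − 82.6, so 245.4 cm³.
Deposited infill = 0.10 × 245.4 = 24.54 cm³.
Support = 0.20 × 328, so 65.6 cm³.
Deposited volume = 82.6 + 24.54 + 65.6, so 172.74 cm³.
Mass: 172.74 × 1.14 → 196.9236 g.
Cost = 196.9236 g / 1000 × $82.6/kg = $16.27.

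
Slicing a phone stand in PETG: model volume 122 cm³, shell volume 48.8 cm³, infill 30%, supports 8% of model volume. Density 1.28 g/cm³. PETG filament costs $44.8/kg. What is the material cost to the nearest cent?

$4.62

Infill region = 122 − 48.8, so 73.2 cm³.
Deposited infill = 0.30 × 73.2 = 21.96 cm³.
Support = 0.08 × 122, so 9.76 cm³.
Total printed volume: 48.8 + 21.96 + 9.76 → 80.52 cm³.
Mass = 80.52 × 1.28, so 103.0656 g.
At $44.8/kg: 103.0656/1000 × 44.8 = $4.62.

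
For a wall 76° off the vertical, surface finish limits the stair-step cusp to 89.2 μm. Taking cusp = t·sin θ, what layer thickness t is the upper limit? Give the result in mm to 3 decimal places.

0.092 mm

sin(76°) = 0.9703; t_max = 0.0892/0.9703 = 0.092 mm.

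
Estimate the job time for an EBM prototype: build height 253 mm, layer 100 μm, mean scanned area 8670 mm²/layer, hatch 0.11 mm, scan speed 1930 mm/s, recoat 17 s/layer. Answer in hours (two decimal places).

40.65 hours

Layer count = ceil(253 / 0.1) = 2530.
Per-layer scan distance = 8670 / 0.11, so 78818.2 mm.
Per-layer scan time = 78818.2 / 1930, so 40.8384 s.
Per-layer time = 40.8384 + 17, so 57.8384 s.
Build time = 2530 × 57.8384 = 146331.152 s = 40.65 hours.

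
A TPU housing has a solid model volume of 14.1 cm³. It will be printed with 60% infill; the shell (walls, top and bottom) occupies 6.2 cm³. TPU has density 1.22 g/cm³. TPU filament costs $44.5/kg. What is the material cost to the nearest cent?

Infill region = 14.1 − 6.2 = 7.9 cm³.
Deposited infill: 0.60 × 7.9 → 4.74 cm³.
Total printed volume = 6.2 + 4.74 = 10.94 cm³.
Mass: 10.94 × 1.22 → 13.3468 g.
At $44.5/kg: 13.3468/1000 × 44.5 = $0.59.

$0.59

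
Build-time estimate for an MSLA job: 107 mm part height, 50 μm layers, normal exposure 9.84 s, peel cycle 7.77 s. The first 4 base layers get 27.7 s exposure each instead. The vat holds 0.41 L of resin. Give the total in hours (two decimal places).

10.49 hours

Number of layers: 107 / 0.05 → 2140 (rounded up).
Burn-in layers = 4 × (27.7 + 7.77) = 141.88 s.
Regular layers: 2136 × (9.84 + 7.77) → 37614.96 s.
Sum: 141.88 + 37614.96 = 37756.84 s → 10.49 hours.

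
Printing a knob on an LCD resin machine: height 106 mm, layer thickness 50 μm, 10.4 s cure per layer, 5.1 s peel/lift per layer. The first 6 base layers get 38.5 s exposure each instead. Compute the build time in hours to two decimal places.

9.17 hours

Number of layers: 106 / 0.05 → 2120 (rounded up).
Bottom layers = 6 × (38.5 + 5.1), so 261.6 s.
Remaining layers = 2114 × (10.4 + 5.1) = 32767 s.
Sum: 261.6 + 32767 = 33028.6 s → 9.17 hours.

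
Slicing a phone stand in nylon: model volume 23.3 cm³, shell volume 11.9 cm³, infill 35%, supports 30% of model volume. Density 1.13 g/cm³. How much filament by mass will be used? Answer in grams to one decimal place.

Volume inside the shell = 23.3 − 11.9, so 11.4 cm³.
Infill volume = 0.35 × 11.4 = 3.99 cm³.
Support: 0.30 × 23.3 → 6.99 cm³.
Deposited volume = 11.9 + 3.99 + 6.99 = 22.88 cm³.
Mass = 22.88 × 1.13 = 25.8544 g.

25.9 g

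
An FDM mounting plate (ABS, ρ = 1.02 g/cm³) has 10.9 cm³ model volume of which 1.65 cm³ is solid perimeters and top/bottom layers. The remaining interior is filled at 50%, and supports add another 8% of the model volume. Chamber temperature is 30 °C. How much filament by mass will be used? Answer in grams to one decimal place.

7.3 g

Interior volume = 10.9 − 1.65, so 9.25 cm³.
Infill deposited = 0.50 × 9.25 = 4.625 cm³.
Support = 0.08 × 10.9, so 0.872 cm³.
Total extruded = 1.65 + 4.625 + 0.872, so 7.147 cm³.
Mass = 7.147 × 1.02 = 7.28994 g.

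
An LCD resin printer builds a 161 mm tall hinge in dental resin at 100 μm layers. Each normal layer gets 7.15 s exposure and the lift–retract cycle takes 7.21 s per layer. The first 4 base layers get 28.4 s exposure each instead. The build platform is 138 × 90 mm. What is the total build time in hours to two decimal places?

Layers = ⌈161/0.1⌉ = 1610.
Bottom layers = 4 × (28.4 + 7.21) = 142.44 s.
Normal layers = 1606 × (7.15 + 7.21), so 23062.16 s.
Total = 142.44 + 23062.16 = 23204.6 s = 6.45 hours.

6.45 hours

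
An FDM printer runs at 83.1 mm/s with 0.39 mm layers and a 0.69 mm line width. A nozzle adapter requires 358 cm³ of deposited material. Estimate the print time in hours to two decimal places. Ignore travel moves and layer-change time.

Line area: 0.39 × 0.69 → 0.2691 mm².
Path length: 358000 mm³ / 0.2691 mm² → 1330360.5 mm.
Time extruding = 1330360.5 / 83.1 = 16009.2 s.
16009.2 s = 4.45 hours.

4.45 hours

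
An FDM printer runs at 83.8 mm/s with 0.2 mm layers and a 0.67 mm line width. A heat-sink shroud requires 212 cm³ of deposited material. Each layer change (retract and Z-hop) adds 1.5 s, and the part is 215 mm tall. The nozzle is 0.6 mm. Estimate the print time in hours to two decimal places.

5.69 hours

Line area = 0.2 × 0.67 = 0.134 mm².
Total extruded path = 212000/0.134 = 1582089.6 mm.
Time extruding = 1582089.6 / 83.8, so 18879.4 s.
Layers = ⌈215/0.2⌉ = 1075.
Non-print overhead: 1075 × 1.5 → 1612.5 s.
Altogether 18879.4 + 1612.5 = 20491.9 s, i.e. 5.69 hours.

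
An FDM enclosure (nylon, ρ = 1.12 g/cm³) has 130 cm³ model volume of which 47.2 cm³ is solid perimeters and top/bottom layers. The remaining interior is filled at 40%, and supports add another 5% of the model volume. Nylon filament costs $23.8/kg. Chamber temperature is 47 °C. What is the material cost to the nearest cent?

$2.31

Infill region = 130 − 47.2 = 82.8 cm³.
Infill volume = 0.40 × 82.8 = 33.12 cm³.
Support: 0.05 × 130 → 6.5 cm³.
Total printed volume = 47.2 + 33.12 + 6.5, so 86.82 cm³.
Mass: 86.82 × 1.12 → 97.2384 g.
Cost = 97.2384 g / 1000 × $23.8/kg = $2.31.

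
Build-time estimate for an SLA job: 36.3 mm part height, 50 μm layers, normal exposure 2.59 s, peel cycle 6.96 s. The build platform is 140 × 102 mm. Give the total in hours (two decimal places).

1.93 hours

Layers = ⌈36.3/0.05⌉ = 726.
Per-layer time: 2.59 + 6.96 → 9.55 s.
Total = 726 × 9.55 = 6933.3 s = 1.93 hours.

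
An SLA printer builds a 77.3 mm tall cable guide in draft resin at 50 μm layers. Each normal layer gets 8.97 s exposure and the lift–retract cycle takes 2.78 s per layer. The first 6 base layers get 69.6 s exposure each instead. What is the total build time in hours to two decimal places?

Number of layers: 77.3 / 0.05 → 1546 (rounded up).
Bottom layers = 6 × (69.6 + 2.78) = 434.28 s.
Regular layers = 1540 × (8.97 + 2.78) = 18095 s.
Total = 434.28 + 18095 = 18529.28 s = 5.15 hours.

5.15 hours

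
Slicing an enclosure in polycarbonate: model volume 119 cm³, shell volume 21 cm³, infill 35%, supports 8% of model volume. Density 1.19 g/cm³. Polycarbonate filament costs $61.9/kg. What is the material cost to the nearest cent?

Interior volume = 119 − 21 = 98 cm³.
Infill deposited = 0.35 × 98 = 34.3 cm³.
Support = 0.08 × 119, so 9.52 cm³.
Total extruded: 21 + 34.3 + 9.52 → 64.82 cm³.
Mass = 64.82 × 1.19 = 77.1358 g.
At $61.9/kg: 77.1358/1000 × 61.9 = $4.77.

$4.77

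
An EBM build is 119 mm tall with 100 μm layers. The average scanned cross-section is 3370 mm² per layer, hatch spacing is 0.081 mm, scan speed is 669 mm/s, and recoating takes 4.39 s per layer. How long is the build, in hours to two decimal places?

Layers = ⌈119/0.1⌉ = 1190.
Per-layer scan distance: 3370 / 0.081 → 41604.9 mm.
Scan time per layer = 41604.9 / 669 = 62.1897 s.
Time per layer = 62.1897 + 4.39, so 66.5797 s.
Total: 1190 × 66.5797 s = 79229.843 s → 22.01 hours.

22.01 hours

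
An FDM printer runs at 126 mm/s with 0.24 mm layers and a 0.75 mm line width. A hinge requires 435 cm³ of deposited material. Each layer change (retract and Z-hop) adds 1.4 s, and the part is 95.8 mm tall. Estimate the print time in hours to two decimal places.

Line area = 0.24 × 0.75, so 0.18 mm².
Total extruded path = 435000/0.18 = 2416666.7 mm.
Print-move time: 2416666.7 / 126 → 19179.9 s.
Number of layers: 95.8 / 0.24 → 400 (rounded up).
Z-hop total = 400 × 1.4 = 560 s.
Total = 19179.9 + 560 = 19739.9 s = 5.48 hours.

5.48 hours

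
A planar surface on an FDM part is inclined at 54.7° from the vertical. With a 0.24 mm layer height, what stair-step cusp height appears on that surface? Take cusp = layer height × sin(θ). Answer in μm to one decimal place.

195.9 μm

Cusp = layer height × sin(54.7°) = 0.24 × 0.8161 = 0.195864 mm = 195.9 μm.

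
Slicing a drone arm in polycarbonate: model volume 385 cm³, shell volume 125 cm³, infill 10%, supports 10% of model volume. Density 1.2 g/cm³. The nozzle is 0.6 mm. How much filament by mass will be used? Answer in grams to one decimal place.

Interior volume = 385 − 125, so 260 cm³.
Infill volume = 0.10 × 260, so 26 cm³.
Support: 0.10 × 385 → 38.5 cm³.
Total extruded: 125 + 26 + 38.5 → 189.5 cm³.
Mass = 189.5 × 1.2 = 227.4 g.

227.4 g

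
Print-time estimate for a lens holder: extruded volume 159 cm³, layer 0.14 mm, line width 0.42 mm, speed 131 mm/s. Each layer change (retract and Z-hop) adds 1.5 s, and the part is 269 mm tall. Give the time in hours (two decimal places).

6.53 hours

Extrusion cross-section: 0.14 × 0.42 → 0.0588 mm².
Toolpath length = 159 cm³ / 0.0588 mm² = 159000 / 0.0588 = 2704081.6 mm.
Time extruding = 2704081.6 / 131, so 20641.8 s.
Layer count = ceil(269 / 0.14) = 1922.
Layer-change overhead = 1922 × 1.5, so 2883 s.
Total = 20641.8 + 2883 = 23524.8 s = 6.53 hours.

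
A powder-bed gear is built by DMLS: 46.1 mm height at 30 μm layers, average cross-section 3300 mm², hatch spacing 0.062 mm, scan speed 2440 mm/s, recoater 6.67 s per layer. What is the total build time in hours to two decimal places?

12.16 hours

Layer count = ceil(46.1 / 0.03) = 1537.
Per-layer scan distance: 3300 / 0.062 → 53225.8 mm.
Scan time per layer = 53225.8 / 2440 = 21.8139 s.
Layer cycle = 21.8139 + 6.67, so 28.4839 s.
1537 layers × 28.4839 s/layer = 43779.7543 s, i.e. 12.16 hours.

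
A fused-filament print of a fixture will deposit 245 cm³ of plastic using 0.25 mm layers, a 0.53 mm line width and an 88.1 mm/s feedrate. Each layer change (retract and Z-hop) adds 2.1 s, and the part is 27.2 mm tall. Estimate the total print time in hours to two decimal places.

5.89 hours

Extrusion cross-section = 0.25 × 0.53 = 0.1325 mm².
Total extruded path = 245000/0.1325 = 1849056.6 mm.
Time extruding: 1849056.6 / 88.1 → 20988.2 s.
Layer count = ceil(27.2 / 0.25) = 109.
Z-hop total = 109 × 2.1 = 228.9 s.
Total = 20988.2 + 228.9 = 21217.1 s = 5.89 hours.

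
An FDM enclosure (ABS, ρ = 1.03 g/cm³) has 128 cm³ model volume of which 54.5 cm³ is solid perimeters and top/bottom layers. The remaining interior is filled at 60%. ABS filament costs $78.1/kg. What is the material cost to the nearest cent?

Infill region: 128 − 54.5 → 73.5 cm³.
Deposited infill = 0.60 × 73.5, so 44.1 cm³.
Deposited volume: 54.5 + 44.1 → 98.6 cm³.
Mass = 98.6 × 1.03, so 101.558 g.
At $78.1/kg: 101.558/1000 × 78.1 = $7.93.

$7.93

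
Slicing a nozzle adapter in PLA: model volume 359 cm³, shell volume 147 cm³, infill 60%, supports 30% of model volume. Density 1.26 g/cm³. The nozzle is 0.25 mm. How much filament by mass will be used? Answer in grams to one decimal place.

481.2 g

Infill region = 359 − 147, so 212 cm³.
Deposited infill: 0.60 × 212 → 127.2 cm³.
Support = 0.30 × 359, so 107.7 cm³.
Total printed volume = 147 + 127.2 + 107.7, so 381.9 cm³.
Mass: 381.9 × 1.26 → 481.194 g.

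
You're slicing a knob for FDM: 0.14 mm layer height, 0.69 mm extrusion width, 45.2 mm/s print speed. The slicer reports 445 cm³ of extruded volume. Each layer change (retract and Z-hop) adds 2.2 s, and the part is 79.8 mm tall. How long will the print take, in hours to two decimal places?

28.66 hours

Bead cross-section = 0.14 × 0.69, so 0.0966 mm².
Total extruded path = 445000/0.0966 = 4606625.3 mm.
Print-move time: 4606625.3 / 45.2 → 101916.5 s.
Layer count = ceil(79.8 / 0.14) = 570.
Non-print overhead = 570 × 2.2 = 1254 s.
Total = 101916.5 + 1254 = 103170.5 s = 28.66 hours.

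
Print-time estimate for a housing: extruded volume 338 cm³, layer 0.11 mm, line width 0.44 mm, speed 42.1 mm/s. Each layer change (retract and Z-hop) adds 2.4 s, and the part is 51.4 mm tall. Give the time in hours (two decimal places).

46.39 hours

Line area = 0.11 × 0.44, so 0.0484 mm².
Toolpath length = 338 cm³ / 0.0484 mm² = 338000 / 0.0484 = 6983471.1 mm.
Extrusion time = 6983471.1 / 42.1 = 165878.2 s.
Layers = ⌈51.4/0.11⌉ = 468.
Z-hop total = 468 × 2.4 = 1123.2 s.
Total = 165878.2 + 1123.2 = 167001.4 s = 46.39 hours.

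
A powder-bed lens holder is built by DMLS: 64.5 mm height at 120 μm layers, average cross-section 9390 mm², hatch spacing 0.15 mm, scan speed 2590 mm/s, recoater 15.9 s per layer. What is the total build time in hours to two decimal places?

Number of layers: 64.5 / 0.12 → 538 (rounded up).
Scan path per layer = 9390 / 0.15, so 62600 mm.
Scan time per layer = 62600 / 2590, so 24.1699 s.
Layer cycle: 24.1699 + 15.9 → 40.0699 s.
538 layers × 40.0699 s/layer = 21557.6062 s, i.e. 5.99 hours.

5.99 hours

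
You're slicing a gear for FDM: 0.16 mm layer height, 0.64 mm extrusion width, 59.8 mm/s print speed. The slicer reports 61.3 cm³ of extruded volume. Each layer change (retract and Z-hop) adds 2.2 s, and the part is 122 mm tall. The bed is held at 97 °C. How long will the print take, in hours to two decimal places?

3.25 hours

Bead cross-section = 0.16 × 0.64 = 0.1024 mm².
Path length: 61300 mm³ / 0.1024 mm² → 598632.8 mm.
Print-move time = 598632.8 / 59.8, so 10010.6 s.
Number of layers: 122 / 0.16 → 763 (rounded up).
Non-print overhead = 763 × 2.2 = 1678.6 s.
Total = 10010.6 + 1678.6 = 11689.2 s = 3.25 hours.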